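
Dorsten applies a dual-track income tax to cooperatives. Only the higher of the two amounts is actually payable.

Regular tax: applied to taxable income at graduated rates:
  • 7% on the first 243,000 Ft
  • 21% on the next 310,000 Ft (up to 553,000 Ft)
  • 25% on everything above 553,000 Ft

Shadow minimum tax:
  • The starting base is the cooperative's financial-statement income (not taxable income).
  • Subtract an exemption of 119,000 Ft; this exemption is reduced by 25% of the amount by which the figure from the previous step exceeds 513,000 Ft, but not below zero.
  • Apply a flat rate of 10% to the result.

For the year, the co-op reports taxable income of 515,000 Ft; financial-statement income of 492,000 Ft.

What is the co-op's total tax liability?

74,130 Ft

Regular tax:
  243,000 Ft × 7% = 17,010 Ft
  272,000 Ft × 21% = 57,120 Ft
  → 74,130 Ft

Shadow minimum tax:
  Base (financial-statement income): 492,000 Ft
  Exemption: 492,000 Ft ≤ 513,000 Ft, so full 119,000 Ft applies
  Base: 492,000 Ft − 119,000 Ft = 373,000 Ft
  373,000 Ft × 10% = 37,300 Ft

74,130 Ft > 37,300 Ft, so the regular tax governs.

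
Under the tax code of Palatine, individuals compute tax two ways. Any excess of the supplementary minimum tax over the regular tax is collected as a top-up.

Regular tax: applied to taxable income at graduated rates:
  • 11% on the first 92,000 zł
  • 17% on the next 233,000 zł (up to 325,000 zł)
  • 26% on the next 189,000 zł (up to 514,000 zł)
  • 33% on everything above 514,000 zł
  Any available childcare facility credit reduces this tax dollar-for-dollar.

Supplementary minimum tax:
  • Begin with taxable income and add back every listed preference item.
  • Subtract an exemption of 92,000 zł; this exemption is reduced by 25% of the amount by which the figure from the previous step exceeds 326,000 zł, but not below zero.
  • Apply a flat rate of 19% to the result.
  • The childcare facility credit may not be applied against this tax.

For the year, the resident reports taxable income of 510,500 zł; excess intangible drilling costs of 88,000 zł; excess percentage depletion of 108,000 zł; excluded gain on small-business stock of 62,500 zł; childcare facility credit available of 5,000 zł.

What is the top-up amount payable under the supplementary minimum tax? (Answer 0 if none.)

53,150 zł

Regular tax:
  92,000 zł × 11% = 10,120 zł
  233,000 zł × 17% = 39,610 zł
  185,500 zł × 26% = 48,230 zł
  → 97,960 zł
  Less childcare facility credit 5,000 zł → 92,960 zł

Supplementary minimum tax:
  Adjusted income: 510,500 zł + 88,000 zł + 108,000 zł + 62,500 zł = 769,000 zł
  Exemption: 25% × (769,000 zł − 326,000 zł) = 110,750 zł ≥ 92,000 zł, so the exemption is fully phased out
  Base: 769,000 zł − 0 zł = 769,000 zł
  769,000 zł × 19% = 146,110 zł

Excess of supplementary minimum tax over regular tax: 146,110 zł − 92,960 zł = 53,150 zł.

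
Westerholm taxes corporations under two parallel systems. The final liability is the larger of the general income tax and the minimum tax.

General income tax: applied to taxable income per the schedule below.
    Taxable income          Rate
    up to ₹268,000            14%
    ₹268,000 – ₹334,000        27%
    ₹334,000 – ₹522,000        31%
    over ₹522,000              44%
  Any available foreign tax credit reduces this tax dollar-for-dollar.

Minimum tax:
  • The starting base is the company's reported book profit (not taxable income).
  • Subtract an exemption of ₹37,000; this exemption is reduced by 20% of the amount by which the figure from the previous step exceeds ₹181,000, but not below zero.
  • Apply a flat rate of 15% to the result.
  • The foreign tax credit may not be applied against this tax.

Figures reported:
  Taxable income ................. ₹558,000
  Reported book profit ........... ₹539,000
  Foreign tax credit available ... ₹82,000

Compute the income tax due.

₹80,850

General income tax:
  ₹268,000 × 14% = ₹37,520
  ₹66,000 × 27% = ₹17,820
  ₹188,000 × 31% = ₹58,280
  ₹36,000 × 44% = ₹15,840
  → ₹129,460
  Less foreign tax credit ₹82,000 → ₹47,460

Minimum tax:
  Base (reported book profit): ₹539,000
  Exemption: 20% × (₹539,000 − ₹181,000) = ₹71,600 ≥ ₹37,000, so the exemption is fully phased out
  Base: ₹539,000 − ₹0 = ₹539,000
  ₹539,000 × 15% = ₹80,850

₹80,850 > ₹47,460, so the minimum tax is the binding amount.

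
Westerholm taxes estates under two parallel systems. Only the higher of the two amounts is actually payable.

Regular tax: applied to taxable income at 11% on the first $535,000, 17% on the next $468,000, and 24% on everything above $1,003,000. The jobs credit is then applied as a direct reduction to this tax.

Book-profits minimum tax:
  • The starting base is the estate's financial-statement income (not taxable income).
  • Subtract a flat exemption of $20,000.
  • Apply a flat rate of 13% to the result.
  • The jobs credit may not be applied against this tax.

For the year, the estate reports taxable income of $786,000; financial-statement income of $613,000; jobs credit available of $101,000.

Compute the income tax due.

$77,090

Book-profits minimum tax:
  Base (financial-statement income): $613,000
  Less exemption $20,000 → base $593,000
  $593,000 × 13% = $77,090

Regular tax:
  $535,000 × 11% = $58,850
  $251,000 × 17% = $42,670
  → $101,520
  Less jobs credit $101,000 → $520

$77,090 > $520, so the book-profits minimum tax is the binding amount.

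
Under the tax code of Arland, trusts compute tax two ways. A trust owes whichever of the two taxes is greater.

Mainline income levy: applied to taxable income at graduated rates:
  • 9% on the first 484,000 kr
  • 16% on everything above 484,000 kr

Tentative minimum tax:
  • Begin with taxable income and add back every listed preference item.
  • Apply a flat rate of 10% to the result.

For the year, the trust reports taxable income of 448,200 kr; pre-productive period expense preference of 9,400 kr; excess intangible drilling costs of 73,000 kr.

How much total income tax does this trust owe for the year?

53,060 kr

Tentative minimum tax:
  Adjusted income: 448,200 kr + 9,400 kr + 73,000 kr = 530,600 kr
  530,600 kr × 10% = 53,060 kr

Mainline income levy:
  448,200 kr × 9% = 40,338 kr

53,060 kr > 40,338 kr, so the tentative minimum tax is the binding amount.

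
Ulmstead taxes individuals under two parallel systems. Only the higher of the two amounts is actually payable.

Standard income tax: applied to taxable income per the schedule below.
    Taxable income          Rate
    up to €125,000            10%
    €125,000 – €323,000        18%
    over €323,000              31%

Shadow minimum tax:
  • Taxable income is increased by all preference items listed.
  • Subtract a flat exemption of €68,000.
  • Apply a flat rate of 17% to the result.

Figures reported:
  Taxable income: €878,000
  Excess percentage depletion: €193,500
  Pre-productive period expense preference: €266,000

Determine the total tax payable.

Standard income tax:
  €125,000 × 10% = €12,500
  €198,000 × 18% = €35,640
  €555,000 × 31% = €172,050
  → €220,190

Shadow minimum tax:
  Adjusted income: €878,000 + €193,500 + €266,000 = €1,337,500
  Less exemption €68,000 → base €1,269,500
  €1,269,500 × 17% = €215,815

€220,190 > €215,815, so the standard income tax governs.

€220,190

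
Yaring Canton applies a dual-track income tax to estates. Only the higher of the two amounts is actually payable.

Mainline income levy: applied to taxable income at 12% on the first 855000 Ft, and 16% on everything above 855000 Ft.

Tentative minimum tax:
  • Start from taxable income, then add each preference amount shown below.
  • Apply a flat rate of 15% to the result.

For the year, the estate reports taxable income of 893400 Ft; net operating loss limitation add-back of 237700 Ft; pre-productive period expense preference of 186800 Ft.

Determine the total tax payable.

197685 Ft

Tentative minimum tax:
  Adjusted income: 893400 Ft + 237700 Ft + 186800 Ft = 1317900 Ft
  1317900 Ft × 15% = 197685 Ft

Mainline income levy:
  855000 Ft × 12% = 102600 Ft
  38400 Ft × 16% = 6144 Ft
  → 108744 Ft

197685 Ft > 108744 Ft, so the tentative minimum tax is the binding amount.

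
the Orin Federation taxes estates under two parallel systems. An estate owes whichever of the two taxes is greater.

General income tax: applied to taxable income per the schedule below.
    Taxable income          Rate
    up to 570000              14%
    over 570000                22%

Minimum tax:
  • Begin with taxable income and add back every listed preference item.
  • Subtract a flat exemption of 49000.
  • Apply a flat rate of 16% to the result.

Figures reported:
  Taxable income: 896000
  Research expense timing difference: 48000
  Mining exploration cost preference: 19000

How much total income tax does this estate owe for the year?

151520

General income tax:
  570000 × 14% = 79800
  326000 × 22% = 71720
  → 151520

Minimum tax:
  Adjusted income: 896000 + 48000 + 19000 = 963000
  Less exemption 49000 → base 914000
  914000 × 16% = 146240

151520 > 146240, so the general income tax governs.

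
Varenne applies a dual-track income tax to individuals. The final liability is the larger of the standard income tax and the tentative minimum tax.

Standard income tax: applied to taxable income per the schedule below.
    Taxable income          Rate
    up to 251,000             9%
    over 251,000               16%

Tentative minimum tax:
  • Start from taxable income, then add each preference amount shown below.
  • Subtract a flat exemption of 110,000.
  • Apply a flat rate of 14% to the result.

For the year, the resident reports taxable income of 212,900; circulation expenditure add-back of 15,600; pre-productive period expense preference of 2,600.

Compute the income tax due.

Standard income tax:
  212,900 × 9% = 19,161

Tentative minimum tax:
  Adjusted income: 212,900 + 15,600 + 2,600 = 231,100
  Less exemption 110,000 → base 121,100
  121,100 × 14% = 16,954

19,161 > 16,954, so the standard income tax governs.

19,161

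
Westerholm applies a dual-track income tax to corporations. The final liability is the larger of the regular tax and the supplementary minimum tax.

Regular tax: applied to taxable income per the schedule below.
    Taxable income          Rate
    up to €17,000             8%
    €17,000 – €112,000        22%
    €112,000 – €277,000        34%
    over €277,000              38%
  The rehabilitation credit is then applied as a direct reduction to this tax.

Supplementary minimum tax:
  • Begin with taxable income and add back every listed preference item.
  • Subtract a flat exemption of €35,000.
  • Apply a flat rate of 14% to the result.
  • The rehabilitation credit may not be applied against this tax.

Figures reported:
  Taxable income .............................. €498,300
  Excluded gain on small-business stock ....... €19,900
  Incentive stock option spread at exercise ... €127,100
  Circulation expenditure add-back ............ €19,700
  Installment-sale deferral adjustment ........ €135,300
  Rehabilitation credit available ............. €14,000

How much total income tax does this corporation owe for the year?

Regular tax:
  €17,000 × 8% = €1,360
  €95,000 × 22% = €20,900
  €165,000 × 34% = €56,100
  €221,300 × 38% = €84,094
  → €162,454
  Less rehabilitation credit €14,000 → €148,454

Supplementary minimum tax:
  Adjusted income: €498,300 + €19,900 + €127,100 + €19,700 + €135,300 = €800,300
  Less exemption €35,000 → base €765,300
  €765,300 × 14% = €107,142

€148,454 > €107,142, so the regular tax governs.

€148,454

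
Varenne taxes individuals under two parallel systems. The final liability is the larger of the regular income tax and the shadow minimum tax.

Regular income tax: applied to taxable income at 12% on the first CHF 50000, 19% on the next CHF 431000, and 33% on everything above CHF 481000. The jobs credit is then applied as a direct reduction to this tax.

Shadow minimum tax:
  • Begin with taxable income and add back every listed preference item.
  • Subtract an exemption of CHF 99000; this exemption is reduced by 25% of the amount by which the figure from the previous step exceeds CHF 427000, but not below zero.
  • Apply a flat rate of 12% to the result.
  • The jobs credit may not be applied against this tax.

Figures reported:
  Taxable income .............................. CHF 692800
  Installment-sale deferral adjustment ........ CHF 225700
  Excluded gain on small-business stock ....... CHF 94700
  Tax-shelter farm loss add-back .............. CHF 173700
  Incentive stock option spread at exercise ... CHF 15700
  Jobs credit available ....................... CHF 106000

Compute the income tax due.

Shadow minimum tax:
  Adjusted income: CHF 692800 + CHF 225700 + CHF 94700 + CHF 173700 + CHF 15700 = CHF 1202600
  Exemption: 25% × (CHF 1202600 − CHF 427000) = CHF 193900 ≥ CHF 99000, so the exemption is fully phased out
  Base: CHF 1202600 − CHF 0 = CHF 1202600
  CHF 1202600 × 12% = CHF 144312

Regular income tax:
  CHF 50000 × 12% = CHF 6000
  CHF 431000 × 19% = CHF 81890
  CHF 211800 × 33% = CHF 69894
  → CHF 157784
  Less jobs credit CHF 106000 → CHF 51784

CHF 144312 > CHF 51784, so the shadow minimum tax is the binding amount.

CHF 144312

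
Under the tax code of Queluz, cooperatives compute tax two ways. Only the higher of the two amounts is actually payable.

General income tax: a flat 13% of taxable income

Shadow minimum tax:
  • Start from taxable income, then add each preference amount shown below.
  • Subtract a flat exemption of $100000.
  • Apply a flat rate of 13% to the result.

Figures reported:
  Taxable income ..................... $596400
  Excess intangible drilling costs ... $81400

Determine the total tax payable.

$77532

Shadow minimum tax:
  Adjusted income: $596400 + $81400 = $677800
  Less exemption $100000 → base $577800
  $577800 × 13% = $75114

General income tax:
  $596400 × 13% = $77532

$77532 > $75114, so the general income tax governs.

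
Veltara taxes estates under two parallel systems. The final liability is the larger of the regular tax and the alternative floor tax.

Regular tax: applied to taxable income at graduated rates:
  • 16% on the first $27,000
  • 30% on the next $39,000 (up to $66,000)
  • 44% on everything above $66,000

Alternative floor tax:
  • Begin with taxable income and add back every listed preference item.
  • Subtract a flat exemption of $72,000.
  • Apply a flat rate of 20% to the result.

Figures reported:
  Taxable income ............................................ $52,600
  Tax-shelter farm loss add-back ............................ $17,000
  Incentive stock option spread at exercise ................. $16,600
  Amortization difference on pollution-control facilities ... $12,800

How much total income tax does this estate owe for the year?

$12,000

Alternative floor tax:
  Adjusted income: $52,600 + $17,000 + $16,600 + $12,800 = $99,000
  Less exemption $72,000 → base $27,000
  $27,000 × 20% = $5,400

Regular tax:
  $27,000 × 16% = $4,320
  $25,600 × 30% = $7,680
  → $12,000

$12,000 > $5,400, so the regular tax governs.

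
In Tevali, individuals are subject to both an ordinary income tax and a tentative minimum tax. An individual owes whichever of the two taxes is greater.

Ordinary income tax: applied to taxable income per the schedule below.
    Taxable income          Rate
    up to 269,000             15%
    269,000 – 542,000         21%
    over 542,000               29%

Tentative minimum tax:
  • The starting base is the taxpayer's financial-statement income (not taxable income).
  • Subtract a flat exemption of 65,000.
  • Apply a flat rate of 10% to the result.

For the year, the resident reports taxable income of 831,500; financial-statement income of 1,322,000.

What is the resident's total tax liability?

181,635

Tentative minimum tax:
  Base (financial-statement income): 1,322,000
  Less exemption 65,000 → base 1,257,000
  1,257,000 × 10% = 125,700

Ordinary income tax:
  269,000 × 15% = 40,350
  273,000 × 21% = 57,330
  289,500 × 29% = 83,955
  → 181,635

181,635 > 125,700, so the ordinary income tax governs.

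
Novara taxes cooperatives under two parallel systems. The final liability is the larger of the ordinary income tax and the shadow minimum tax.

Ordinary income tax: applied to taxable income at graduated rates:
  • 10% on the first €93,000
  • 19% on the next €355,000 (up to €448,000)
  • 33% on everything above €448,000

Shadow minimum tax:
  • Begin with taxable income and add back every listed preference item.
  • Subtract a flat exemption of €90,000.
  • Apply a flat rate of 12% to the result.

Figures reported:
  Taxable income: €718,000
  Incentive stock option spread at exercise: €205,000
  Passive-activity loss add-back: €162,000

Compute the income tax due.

Ordinary income tax:
  €93,000 × 10% = €9,300
  €355,000 × 19% = €67,450
  €270,000 × 33% = €89,100
  → €165,850

Shadow minimum tax:
  Adjusted income: €718,000 + €205,000 + €162,000 = €1,085,000
  Less exemption €90,000 → base €995,000
  €995,000 × 12% = €119,400

€165,850 > €119,400, so the ordinary income tax governs.

€165,850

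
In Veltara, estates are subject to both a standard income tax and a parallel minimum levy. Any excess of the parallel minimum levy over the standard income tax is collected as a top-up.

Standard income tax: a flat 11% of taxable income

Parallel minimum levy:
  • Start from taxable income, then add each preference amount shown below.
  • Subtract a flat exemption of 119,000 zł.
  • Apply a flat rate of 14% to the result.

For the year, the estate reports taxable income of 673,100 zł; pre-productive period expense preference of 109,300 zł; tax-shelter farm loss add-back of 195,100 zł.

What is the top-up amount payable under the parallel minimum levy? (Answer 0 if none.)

Standard income tax:
  673,100 zł × 11% = 74,041 zł

Parallel minimum levy:
  Adjusted income: 673,100 zł + 109,300 zł + 195,100 zł = 977,500 zł
  Less exemption 119,000 zł → base 858,500 zł
  858,500 zł × 14% = 120,190 zł

Excess of parallel minimum levy over standard income tax: 120,190 zł − 74,041 zł = 46,149 zł.

46,149 zł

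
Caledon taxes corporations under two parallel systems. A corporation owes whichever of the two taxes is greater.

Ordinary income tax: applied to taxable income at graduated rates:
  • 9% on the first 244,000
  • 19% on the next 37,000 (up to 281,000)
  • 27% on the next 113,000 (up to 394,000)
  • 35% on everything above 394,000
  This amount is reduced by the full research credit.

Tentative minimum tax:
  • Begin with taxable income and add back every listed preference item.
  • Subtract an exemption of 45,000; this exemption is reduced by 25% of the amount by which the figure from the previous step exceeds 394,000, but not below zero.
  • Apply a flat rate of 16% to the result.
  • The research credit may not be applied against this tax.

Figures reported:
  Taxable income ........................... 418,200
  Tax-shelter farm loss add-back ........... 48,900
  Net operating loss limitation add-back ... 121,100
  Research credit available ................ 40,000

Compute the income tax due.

94,112

Tentative minimum tax:
  Adjusted income: 418,200 + 48,900 + 121,100 = 588,200
  Exemption: 25% × (588,200 − 394,000) = 48,550 ≥ 45,000, so the exemption is fully phased out
  Base: 588,200 − 0 = 588,200
  588,200 × 16% = 94,112

Ordinary income tax:
  244,000 × 9% = 21,960
  37,000 × 19% = 7,030
  113,000 × 27% = 30,510
  24,200 × 35% = 8,470
  → 67,970
  Less research credit 40,000 → 27,970

94,112 > 27,970, so the tentative minimum tax is the binding amount.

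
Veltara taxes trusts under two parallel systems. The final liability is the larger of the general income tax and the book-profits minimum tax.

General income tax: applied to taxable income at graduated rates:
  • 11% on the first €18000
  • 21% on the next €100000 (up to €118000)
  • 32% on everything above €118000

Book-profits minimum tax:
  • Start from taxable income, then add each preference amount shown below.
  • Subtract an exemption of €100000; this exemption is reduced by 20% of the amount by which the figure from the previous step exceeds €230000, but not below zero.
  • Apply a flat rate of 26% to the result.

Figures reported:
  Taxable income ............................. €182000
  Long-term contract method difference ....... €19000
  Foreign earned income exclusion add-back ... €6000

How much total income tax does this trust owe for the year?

€43460

General income tax:
  €18000 × 11% = €1980
  €100000 × 21% = €21000
  €64000 × 32% = €20480
  → €43460

Book-profits minimum tax:
  Adjusted income: €182000 + €19000 + €6000 = €207000
  Exemption: €207000 ≤ €230000, so full €100000 applies
  Base: €207000 − €100000 = €107000
  €107000 × 26% = €27820

€43460 > €27820, so the general income tax governs.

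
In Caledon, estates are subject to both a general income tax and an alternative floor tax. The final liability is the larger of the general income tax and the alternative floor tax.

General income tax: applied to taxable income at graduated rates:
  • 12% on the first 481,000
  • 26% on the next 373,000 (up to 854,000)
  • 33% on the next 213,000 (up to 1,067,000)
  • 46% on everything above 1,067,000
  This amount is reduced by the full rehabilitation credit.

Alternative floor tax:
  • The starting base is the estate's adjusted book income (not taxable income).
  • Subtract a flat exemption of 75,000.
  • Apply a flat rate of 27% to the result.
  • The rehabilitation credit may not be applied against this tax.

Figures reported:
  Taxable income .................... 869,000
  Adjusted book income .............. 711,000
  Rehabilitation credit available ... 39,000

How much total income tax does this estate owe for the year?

171,720

General income tax:
  481,000 × 12% = 57,720
  373,000 × 26% = 96,980
  15,000 × 33% = 4,950
  → 159,650
  Less rehabilitation credit 39,000 → 120,650

Alternative floor tax:
  Base (adjusted book income): 711,000
  Less exemption 75,000 → base 636,000
  636,000 × 27% = 171,720

171,720 > 120,650, so the alternative floor tax is the binding amount.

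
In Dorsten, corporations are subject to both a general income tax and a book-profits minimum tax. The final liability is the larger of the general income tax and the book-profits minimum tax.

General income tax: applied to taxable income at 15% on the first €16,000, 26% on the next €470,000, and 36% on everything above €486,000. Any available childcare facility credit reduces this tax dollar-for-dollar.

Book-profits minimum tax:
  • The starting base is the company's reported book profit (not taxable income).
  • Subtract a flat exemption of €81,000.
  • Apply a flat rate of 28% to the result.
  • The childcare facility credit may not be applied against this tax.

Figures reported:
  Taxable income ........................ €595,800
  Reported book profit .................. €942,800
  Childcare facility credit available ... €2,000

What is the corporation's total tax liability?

General income tax:
  €16,000 × 15% = €2,400
  €470,000 × 26% = €122,200
  €109,800 × 36% = €39,528
  → €164,128
  Less childcare facility credit €2,000 → €162,128

Book-profits minimum tax:
  Base (reported book profit): €942,800
  Less exemption €81,000 → base €861,800
  €861,800 × 28% = €241,304

€241,304 > €162,128, so the book-profits minimum tax is the binding amount.

€241,304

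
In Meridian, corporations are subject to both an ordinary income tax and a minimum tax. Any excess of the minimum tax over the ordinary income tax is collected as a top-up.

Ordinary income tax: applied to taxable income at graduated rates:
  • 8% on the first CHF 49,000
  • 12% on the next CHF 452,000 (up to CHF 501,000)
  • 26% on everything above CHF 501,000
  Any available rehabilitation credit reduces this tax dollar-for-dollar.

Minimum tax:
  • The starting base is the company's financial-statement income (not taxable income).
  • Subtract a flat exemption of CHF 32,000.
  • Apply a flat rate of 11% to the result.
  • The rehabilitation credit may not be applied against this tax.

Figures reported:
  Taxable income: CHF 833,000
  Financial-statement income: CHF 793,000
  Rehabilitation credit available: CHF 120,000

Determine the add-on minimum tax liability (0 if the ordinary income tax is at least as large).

CHF 59,230

Minimum tax:
  Base (financial-statement income): CHF 793,000
  Less exemption CHF 32,000 → base CHF 761,000
  CHF 761,000 × 11% = CHF 83,710

Ordinary income tax:
  CHF 49,000 × 8% = CHF 3,920
  CHF 452,000 × 12% = CHF 54,240
  CHF 332,000 × 26% = CHF 86,320
  → CHF 144,480
  Less rehabilitation credit CHF 120,000 → CHF 24,480

Excess of minimum tax over ordinary income tax: CHF 83,710 − CHF 24,480 = CHF 59,230.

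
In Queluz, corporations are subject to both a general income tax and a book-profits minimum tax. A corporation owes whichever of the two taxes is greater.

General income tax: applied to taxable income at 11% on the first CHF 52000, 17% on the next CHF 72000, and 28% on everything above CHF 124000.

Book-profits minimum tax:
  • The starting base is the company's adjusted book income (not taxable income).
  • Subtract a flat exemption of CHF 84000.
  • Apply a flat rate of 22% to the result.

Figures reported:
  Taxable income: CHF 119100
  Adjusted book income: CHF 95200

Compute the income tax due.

General income tax:
  CHF 52000 × 11% = CHF 5720
  CHF 67100 × 17% = CHF 11407
  → CHF 17127

Book-profits minimum tax:
  Base (adjusted book income): CHF 95200
  Less exemption CHF 84000 → base CHF 11200
  CHF 11200 × 22% = CHF 2464

CHF 17127 > CHF 2464, so the general income tax governs.

CHF 17127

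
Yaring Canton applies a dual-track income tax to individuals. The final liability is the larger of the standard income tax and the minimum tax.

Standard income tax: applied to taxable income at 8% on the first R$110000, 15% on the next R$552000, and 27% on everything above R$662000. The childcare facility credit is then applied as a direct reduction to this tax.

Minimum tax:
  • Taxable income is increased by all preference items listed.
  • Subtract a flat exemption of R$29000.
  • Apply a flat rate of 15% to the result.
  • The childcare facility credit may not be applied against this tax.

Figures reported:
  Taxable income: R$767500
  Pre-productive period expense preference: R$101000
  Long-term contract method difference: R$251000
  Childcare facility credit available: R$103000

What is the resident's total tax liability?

Standard income tax:
  R$110000 × 8% = R$8800
  R$552000 × 15% = R$82800
  R$105500 × 27% = R$28485
  → R$120085
  Less childcare facility credit R$103000 → R$17085

Minimum tax:
  Adjusted income: R$767500 + R$101000 + R$251000 = R$1119500
  Less exemption R$29000 → base R$1090500
  R$1090500 × 15% = R$163575

R$163575 > R$17085, so the minimum tax is the binding amount.

R$163575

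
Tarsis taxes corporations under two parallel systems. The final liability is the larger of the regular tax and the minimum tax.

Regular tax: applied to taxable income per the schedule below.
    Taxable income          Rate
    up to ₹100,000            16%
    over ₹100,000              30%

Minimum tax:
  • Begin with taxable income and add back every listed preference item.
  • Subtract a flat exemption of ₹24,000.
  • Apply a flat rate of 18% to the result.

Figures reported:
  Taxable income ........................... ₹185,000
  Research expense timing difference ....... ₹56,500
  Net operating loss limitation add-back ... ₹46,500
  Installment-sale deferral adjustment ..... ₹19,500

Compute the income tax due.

Regular tax:
  ₹100,000 × 16% = ₹16,000
  ₹85,000 × 30% = ₹25,500
  → ₹41,500

Minimum tax:
  Adjusted income: ₹185,000 + ₹56,500 + ₹46,500 + ₹19,500 = ₹307,500
  Less exemption ₹24,000 → base ₹283,500
  ₹283,500 × 18% = ₹51,030

₹51,030 > ₹41,500, so the minimum tax is the binding amount.

₹51,030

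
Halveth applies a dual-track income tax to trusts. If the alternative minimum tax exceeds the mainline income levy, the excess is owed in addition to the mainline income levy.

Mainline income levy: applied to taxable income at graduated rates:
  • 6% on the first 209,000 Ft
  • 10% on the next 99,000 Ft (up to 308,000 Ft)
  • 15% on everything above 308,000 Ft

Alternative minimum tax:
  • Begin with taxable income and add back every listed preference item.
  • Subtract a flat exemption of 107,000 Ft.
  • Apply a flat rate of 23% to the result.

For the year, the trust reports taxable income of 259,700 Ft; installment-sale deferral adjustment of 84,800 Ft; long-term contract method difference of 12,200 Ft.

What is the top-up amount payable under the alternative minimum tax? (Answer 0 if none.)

39,821 Ft

Mainline income levy:
  209,000 Ft × 6% = 12,540 Ft
  50,700 Ft × 10% = 5,070 Ft
  → 17,610 Ft

Alternative minimum tax:
  Adjusted income: 259,700 Ft + 84,800 Ft + 12,200 Ft = 356,700 Ft
  Less exemption 107,000 Ft → base 249,700 Ft
  249,700 Ft × 23% = 57,431 Ft

Excess of alternative minimum tax over mainline income levy: 57,431 Ft − 17,610 Ft = 39,821 Ft.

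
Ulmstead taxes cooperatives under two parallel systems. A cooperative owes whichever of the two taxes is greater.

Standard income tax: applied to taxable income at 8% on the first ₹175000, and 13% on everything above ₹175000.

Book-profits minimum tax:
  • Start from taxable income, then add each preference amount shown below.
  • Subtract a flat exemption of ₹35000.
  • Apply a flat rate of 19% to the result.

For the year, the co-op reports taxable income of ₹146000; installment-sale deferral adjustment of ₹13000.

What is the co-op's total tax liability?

Book-profits minimum tax:
  Adjusted income: ₹146000 + ₹13000 = ₹159000
  Less exemption ₹35000 → base ₹124000
  ₹124000 × 19% = ₹23560

Standard income tax:
  ₹146000 × 8% = ₹11680

₹23560 > ₹11680, so the book-profits minimum tax is the binding amount.

₹23560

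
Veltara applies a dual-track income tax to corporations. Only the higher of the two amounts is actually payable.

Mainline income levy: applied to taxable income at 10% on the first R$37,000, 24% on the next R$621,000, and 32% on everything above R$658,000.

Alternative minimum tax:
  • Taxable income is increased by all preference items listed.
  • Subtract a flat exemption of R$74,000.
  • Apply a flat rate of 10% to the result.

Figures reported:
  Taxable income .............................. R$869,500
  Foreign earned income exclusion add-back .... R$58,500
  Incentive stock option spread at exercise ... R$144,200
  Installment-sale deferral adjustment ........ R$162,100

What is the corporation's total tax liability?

Alternative minimum tax:
  Adjusted income: R$869,500 + R$58,500 + R$144,200 + R$162,100 = R$1,234,300
  Less exemption R$74,000 → base R$1,160,300
  R$1,160,300 × 10% = R$116,030

Mainline income levy:
  R$37,000 × 10% = R$3,700
  R$621,000 × 24% = R$149,040
  R$211,500 × 32% = R$67,680
  → R$220,420

R$220,420 > R$116,030, so the mainline income levy governs.

R$220,420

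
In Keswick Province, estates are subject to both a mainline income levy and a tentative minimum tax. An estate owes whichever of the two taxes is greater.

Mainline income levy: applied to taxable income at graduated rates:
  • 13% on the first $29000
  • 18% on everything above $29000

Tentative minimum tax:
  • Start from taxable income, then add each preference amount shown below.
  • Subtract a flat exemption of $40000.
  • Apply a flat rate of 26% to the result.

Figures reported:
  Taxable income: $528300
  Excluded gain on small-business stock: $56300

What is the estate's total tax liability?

$141596

Tentative minimum tax:
  Adjusted income: $528300 + $56300 = $584600
  Less exemption $40000 → base $544600
  $544600 × 26% = $141596

Mainline income levy:
  $29000 × 13% = $3770
  $499300 × 18% = $89874
  → $93644

$141596 > $93644, so the tentative minimum tax is the binding amount.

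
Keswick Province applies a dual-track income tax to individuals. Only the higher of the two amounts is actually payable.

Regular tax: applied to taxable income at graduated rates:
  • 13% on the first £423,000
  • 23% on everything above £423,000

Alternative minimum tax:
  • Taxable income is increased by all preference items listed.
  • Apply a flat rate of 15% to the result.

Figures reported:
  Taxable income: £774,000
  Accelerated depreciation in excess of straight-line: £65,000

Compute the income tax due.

£135,720

Regular tax:
  £423,000 × 13% = £54,990
  £351,000 × 23% = £80,730
  → £135,720

Alternative minimum tax:
  Adjusted income: £774,000 + £65,000 = £839,000
  £839,000 × 15% = £125,850

£135,720 > £125,850, so the regular tax governs.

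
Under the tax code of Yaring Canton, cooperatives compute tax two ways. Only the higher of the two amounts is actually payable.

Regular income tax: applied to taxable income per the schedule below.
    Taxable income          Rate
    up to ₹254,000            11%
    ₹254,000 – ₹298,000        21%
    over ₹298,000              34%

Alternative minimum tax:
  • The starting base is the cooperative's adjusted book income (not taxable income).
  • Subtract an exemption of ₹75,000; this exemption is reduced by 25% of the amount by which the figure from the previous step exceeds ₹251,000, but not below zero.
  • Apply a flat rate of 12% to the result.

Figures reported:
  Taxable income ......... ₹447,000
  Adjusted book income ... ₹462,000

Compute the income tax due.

₹87,840

Regular income tax:
  ₹254,000 × 11% = ₹27,940
  ₹44,000 × 21% = ₹9,240
  ₹149,000 × 34% = ₹50,660
  → ₹87,840

Alternative minimum tax:
  Base (adjusted book income): ₹462,000
  Exemption: ₹75,000 − 25% × (₹462,000 − ₹251,000) = ₹75,000 − ₹52,750 = ₹22,250
  Base: ₹462,000 − ₹22,250 = ₹439,750
  ₹439,750 × 12% = ₹52,770

₹87,840 > ₹52,770, so the regular income tax governs.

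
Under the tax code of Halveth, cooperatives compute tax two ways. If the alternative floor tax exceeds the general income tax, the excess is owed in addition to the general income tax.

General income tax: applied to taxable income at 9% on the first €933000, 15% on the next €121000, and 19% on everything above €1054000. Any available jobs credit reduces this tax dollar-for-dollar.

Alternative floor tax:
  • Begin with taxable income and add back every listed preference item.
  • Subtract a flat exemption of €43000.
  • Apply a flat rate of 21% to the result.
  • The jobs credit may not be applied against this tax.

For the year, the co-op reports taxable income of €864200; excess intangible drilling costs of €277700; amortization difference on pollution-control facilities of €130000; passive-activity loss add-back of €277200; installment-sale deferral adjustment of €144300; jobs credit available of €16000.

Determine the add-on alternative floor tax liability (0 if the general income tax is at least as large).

€284806

Alternative floor tax:
  Adjusted income: €864200 + €277700 + €130000 + €277200 + €144300 = €1693400
  Less exemption €43000 → base €1650400
  €1650400 × 21% = €346584

General income tax:
  €864200 × 9% = €77778
  Less jobs credit €16000 → €61778

Excess of alternative floor tax over general income tax: €346584 − €61778 = €284806.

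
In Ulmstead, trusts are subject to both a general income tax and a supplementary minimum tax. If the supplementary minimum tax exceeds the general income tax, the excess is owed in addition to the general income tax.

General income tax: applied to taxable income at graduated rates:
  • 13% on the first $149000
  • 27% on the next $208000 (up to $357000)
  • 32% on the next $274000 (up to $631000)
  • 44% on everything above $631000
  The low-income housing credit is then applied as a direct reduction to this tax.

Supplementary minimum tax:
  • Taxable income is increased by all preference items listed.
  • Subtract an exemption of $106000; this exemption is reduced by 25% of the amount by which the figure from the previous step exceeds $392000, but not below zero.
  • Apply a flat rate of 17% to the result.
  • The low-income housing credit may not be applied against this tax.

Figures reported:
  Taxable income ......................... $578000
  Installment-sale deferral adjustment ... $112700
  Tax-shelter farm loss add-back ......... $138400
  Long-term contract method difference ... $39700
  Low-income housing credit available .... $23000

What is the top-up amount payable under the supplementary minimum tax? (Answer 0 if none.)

$24446

Supplementary minimum tax:
  Adjusted income: $578000 + $112700 + $138400 + $39700 = $868800
  Exemption: 25% × ($868800 − $392000) = $119200 ≥ $106000, so the exemption is fully phased out
  Base: $868800 − $0 = $868800
  $868800 × 17% = $147696

General income tax:
  $149000 × 13% = $19370
  $208000 × 27% = $56160
  $221000 × 32% = $70720
  → $146250
  Less low-income housing credit $23000 → $123250

Excess of supplementary minimum tax over general income tax: $147696 − $123250 = $24446.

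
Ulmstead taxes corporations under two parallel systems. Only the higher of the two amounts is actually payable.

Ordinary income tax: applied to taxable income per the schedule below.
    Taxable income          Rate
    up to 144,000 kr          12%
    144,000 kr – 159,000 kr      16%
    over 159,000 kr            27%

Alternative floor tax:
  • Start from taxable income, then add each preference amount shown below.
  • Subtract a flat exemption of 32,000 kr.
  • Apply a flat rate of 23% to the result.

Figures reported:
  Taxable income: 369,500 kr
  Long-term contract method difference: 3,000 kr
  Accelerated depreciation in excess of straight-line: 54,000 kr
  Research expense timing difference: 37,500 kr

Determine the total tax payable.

99,360 kr

Ordinary income tax:
  144,000 kr × 12% = 17,280 kr
  15,000 kr × 16% = 2,400 kr
  210,500 kr × 27% = 56,835 kr
  → 76,515 kr

Alternative floor tax:
  Adjusted income: 369,500 kr + 3,000 kr + 54,000 kr + 37,500 kr = 464,000 kr
  Less exemption 32,000 kr → base 432,000 kr
  432,000 kr × 23% = 99,360 kr

99,360 kr > 76,515 kr, so the alternative floor tax is the binding amount.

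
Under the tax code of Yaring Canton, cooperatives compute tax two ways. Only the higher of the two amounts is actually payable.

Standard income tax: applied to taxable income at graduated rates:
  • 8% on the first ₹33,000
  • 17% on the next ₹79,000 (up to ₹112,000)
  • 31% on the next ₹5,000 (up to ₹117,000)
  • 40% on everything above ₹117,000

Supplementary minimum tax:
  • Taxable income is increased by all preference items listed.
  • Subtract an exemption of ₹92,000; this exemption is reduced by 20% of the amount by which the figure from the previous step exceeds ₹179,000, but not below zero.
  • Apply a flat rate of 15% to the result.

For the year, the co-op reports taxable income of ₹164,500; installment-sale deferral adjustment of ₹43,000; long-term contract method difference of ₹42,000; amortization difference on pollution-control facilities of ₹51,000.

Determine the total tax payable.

Standard income tax:
  ₹33,000 × 8% = ₹2,640
  ₹79,000 × 17% = ₹13,430
  ₹5,000 × 31% = ₹1,550
  ₹47,500 × 40% = ₹19,000
  → ₹36,620

Supplementary minimum tax:
  Adjusted income: ₹164,500 + ₹43,000 + ₹42,000 + ₹51,000 = ₹300,500
  Exemption: ₹92,000 − 20% × (₹300,500 − ₹179,000) = ₹92,000 − ₹24,300 = ₹67,700
  Base: ₹300,500 − ₹67,700 = ₹232,800
  ₹232,800 × 15% = ₹34,920

₹36,620 > ₹34,920, so the standard income tax governs.

₹36,620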